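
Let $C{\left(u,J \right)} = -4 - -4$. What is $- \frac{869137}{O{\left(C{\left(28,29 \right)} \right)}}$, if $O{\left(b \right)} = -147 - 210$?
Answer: $\frac{869137}{357} \approx 2434.6$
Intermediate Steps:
$C{\left(u,J \right)} = 0$ ($C{\left(u,J \right)} = -4 + 4 = 0$)
$O{\left(b \right)} = -357$
$- \frac{869137}{O{\left(C{\left(28,29 \right)} \right)}} = - \frac{869137}{-357} = \left(-869137\right) \left(- \frac{1}{357}\right) = \frac{869137}{357}$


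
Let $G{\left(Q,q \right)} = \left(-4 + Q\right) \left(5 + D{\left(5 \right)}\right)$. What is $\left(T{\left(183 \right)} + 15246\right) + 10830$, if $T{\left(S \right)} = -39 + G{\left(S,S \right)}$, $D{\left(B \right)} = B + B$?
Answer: $28722$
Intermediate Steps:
$D{\left(B \right)} = 2 B$
$G{\left(Q,q \right)} = -60 + 15 Q$ ($G{\left(Q,q \right)} = \left(-4 + Q\right) \left(5 + 2 \cdot 5\right) = \left(-4 + Q\right) \left(5 + 10\right) = \left(-4 + Q\right) 15 = -60 + 15 Q$)
$T{\left(S \right)} = -99 + 15 S$ ($T{\left(S \right)} = -39 + \left(-60 + 15 S\right) = -99 + 15 S$)
$\left(T{\left(183 \right)} + 15246\right) + 10830 = \left(\left(-99 + 15 \cdot 183\right) + 15246\right) + 10830 = \left(\left(-99 + 2745\right) + 15246\right) + 10830 = \left(2646 + 15246\right) + 10830 = 17892 + 10830 = 28722$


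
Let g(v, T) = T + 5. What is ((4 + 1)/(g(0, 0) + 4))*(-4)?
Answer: -20/9 ≈ -2.2222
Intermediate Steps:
g(v, T) = 5 + T
((4 + 1)/(g(0, 0) + 4))*(-4) = ((4 + 1)/((5 + 0) + 4))*(-4) = (5/(5 + 4))*(-4) = (5/9)*(-4) = -20/9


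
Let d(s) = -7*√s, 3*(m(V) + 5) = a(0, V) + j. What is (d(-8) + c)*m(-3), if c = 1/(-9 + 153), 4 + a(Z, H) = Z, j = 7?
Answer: -1/36 + 56*I*√2 ≈ -0.027778 + 79.196*I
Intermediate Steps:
a(Z, H) = -4 + Z
m(V) = -4 (m(V) = -5 + ((-4 + 0) + 7)/3 = -5 + (-4 + 7)/3 = -5 + (⅓)*3 = -5 + 1 = -4)
c = 1/144 ≈ 0.0069444
(d(-8) + c)*m(-3) = (-14*I*√2 + 1/144)*(-4) = (1/144 - 14*I*√2)*(-4) = -1/36 + 56*I*√2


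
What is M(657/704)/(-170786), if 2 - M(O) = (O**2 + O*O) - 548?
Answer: -135862751/42322137088 ≈ -0.0032102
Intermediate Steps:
M(O) = 550 - 2*O**2 (M(O) = 2 - ((O**2 + O*O) - 548) = 2 - ((O**2 + O**2) - 548) = 2 - (2*O**2 - 548) = 2 - (-548 + 2*O**2) = 2 + (548 - 2*O**2) = 550 - 2*O**2)
M(657/704)/(-170786) = (550 - 2*(657/704)**2)/(-170786) = (550 - 2*(657*(1/704))**2)*(-1/170786) = (550 - 2*(657/704)**2)*(-1/170786) = (550 - 2*431649/495616)*(-1/170786) = (550 - 431649/247808)*(-1/170786) = (135862751/247808)*(-1/170786) = -135862751/42322137088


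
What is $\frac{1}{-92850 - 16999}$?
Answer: $- \frac{1}{109849} \approx -9.1034 \cdot 10^{-6}$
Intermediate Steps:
$\frac{1}{-92850 - 16999} = \frac{1}{-109849} = - \frac{1}{109849}$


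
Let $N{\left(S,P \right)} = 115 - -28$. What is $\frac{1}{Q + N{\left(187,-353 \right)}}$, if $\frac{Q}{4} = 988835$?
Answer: $\frac{1}{3955483} \approx 2.5281 \cdot 10^{-7}$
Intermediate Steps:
$Q = 3955340$ ($Q = 4 \cdot 988835 = 3955340$)
$N{\left(S,P \right)} = 143$ ($N{\left(S,P \right)} = 115 + 28 = 143$)
$\frac{1}{Q + N{\left(187,-353 \right)}} = \frac{1}{3955340 + 143} = \frac{1}{3955483}$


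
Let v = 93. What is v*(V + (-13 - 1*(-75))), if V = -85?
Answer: -2139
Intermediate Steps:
v*(V + (-13 - 1*(-75))) = 93*(-85 + (-13 - 1*(-75))) = 93*(-85 + (-13 + 75)) = 93*(-85 + 62) = 93*(-23) = -2139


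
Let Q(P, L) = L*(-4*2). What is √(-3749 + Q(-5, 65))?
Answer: I*√4269 ≈ 65.338*I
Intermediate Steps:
Q(P, L) = -8*L (Q(P, L) = L*(-8) = -8*L)
√(-3749 + Q(-5, 65)) = √(-3749 - 8*65) = √(-3749 - 520) = √(-4269) = I*√4269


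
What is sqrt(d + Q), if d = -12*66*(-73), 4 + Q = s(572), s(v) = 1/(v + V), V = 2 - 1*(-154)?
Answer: sqrt(7659858934)/364 ≈ 240.44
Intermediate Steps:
V = 156 (V = 2 + 154 = 156)
s(v) = 1/(156 + v) (s(v) = 1/(v + 156) = 1/(156 + v))
Q = -2911/728 (Q = -4 + 1/(156 + 572) = -4 + 1/728 = -2911/728 ≈ -3.9986)
d = 57816 (d = -792*(-73) = 57816)
sqrt(d + Q) = sqrt(57816 - 2911/728) = sqrt(42087137/728) = sqrt(7659858934)/364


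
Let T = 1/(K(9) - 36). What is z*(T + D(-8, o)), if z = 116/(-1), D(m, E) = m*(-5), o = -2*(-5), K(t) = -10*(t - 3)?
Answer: -111331/24 ≈ -4638.8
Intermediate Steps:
K(t) = 30 - 10*t (K(t) = -10*(-3 + t) = 30 - 10*t)
o = 10
T = -1/96 (T = 1/((30 - 10*9) - 36) = 1/((30 - 90) - 36) = 1/(-60 - 36) = 1/(-96) = -1/96 ≈ -0.010417)
D(m, E) = -5*m
z = -116 (z = 116*(-1) = -116)
z*(T + D(-8, o)) = -116*(-1/96 - 5*(-8)) = -116*(-1/96 + 40) = -116*3839/96 = -111331/24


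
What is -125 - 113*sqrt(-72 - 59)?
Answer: -125 - 113*I*sqrt(131) ≈ -125.0 - 1293.3*I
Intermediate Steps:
-125 - 113*sqrt(-72 - 59) = -125 - 113*I*sqrt(131)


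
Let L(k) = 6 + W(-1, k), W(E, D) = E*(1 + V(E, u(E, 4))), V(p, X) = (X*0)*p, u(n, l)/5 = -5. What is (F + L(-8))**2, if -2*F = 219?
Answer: 43681/4 ≈ 10920.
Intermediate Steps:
F = -219/2 (F = -1/2*219 = -219/2 ≈ -109.50)
u(n, l) = -25 (u(n, l) = 5*(-5) = -25)
V(p, X) = 0 (V(p, X) = 0*p = 0)
W(E, D) = E (W(E, D) = E*(1 + 0) = E*1 = E)
L(k) = 5 (L(k) = 6 - 1 = 5)
(F + L(-8))**2 = (-219/2 + 5)**2 = (-209/2)**2 = 43681/4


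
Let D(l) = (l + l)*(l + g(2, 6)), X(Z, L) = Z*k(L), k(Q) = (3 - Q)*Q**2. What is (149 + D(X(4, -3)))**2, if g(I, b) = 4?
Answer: 9060945721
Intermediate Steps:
k(Q) = Q**2*(3 - Q)
X(Z, L) = Z*L**2*(3 - L) (X(Z, L) = Z*(L**2*(3 - L)) = Z*L**2*(3 - L))
D(l) = 2*l*(4 + l) (D(l) = (l + l)*(l + 4) = (2*l)*(4 + l) = 2*l*(4 + l))
(149 + D(X(4, -3)))**2 = (149 + 2*(4*(-3)**2*(3 - 1*(-3)))*(4 + 4*(-3)**2*(3 - 1*(-3))))**2 = (149 + 2*(4*9*(3 + 3))*(4 + 4*9*(3 + 3)))**2 = (149 + 2*(4*9*6)*(4 + 4*9*6))**2 = (149 + 2*216*(4 + 216))**2 = (149 + 2*216*220)**2 = (149 + 95040)**2 = 95189**2 = 9060945721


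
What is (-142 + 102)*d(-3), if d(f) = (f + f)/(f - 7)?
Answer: -24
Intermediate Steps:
d(f) = 2*f/(-7 + f) (d(f) = (2*f)/(-7 + f) = 2*f/(-7 + f))
(-142 + 102)*d(-3) = (-142 + 102)*(2*(-3)/(-7 - 3)) = -80*(-3)/(-10) = -80*(-3)*(-1)/10 = -40*⅗ = -24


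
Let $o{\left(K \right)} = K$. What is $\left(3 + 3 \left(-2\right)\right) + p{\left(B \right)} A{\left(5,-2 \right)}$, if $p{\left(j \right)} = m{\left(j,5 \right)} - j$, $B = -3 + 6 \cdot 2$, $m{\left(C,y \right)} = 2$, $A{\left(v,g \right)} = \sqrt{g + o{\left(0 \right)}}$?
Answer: $-3 - 7 i \sqrt{2} \approx -3.0 - 9.8995 i$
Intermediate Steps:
$A{\left(v,g \right)} = \sqrt{g}$ ($A{\left(v,g \right)} = \sqrt{g + 0} = \sqrt{g}$)
$B = 9$ ($B = -3 + 12 = 9$)
$p{\left(j \right)} = 2 - j$
$\left(3 + 3 \left(-2\right)\right) + p{\left(B \right)} A{\left(5,-2 \right)} = \left(3 + 3 \left(-2\right)\right) + \left(2 - 9\right) \sqrt{-2} = \left(3 - 6\right) + \left(2 - 9\right) i \sqrt{2} = -3 - 7 i \sqrt{2}$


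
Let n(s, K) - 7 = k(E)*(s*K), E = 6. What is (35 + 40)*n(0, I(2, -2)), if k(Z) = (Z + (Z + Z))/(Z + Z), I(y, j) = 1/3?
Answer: 525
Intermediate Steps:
I(y, j) = ⅓
k(Z) = 3/2 (k(Z) = (Z + 2*Z)/((2*Z)) = (3*Z)*(1/(2*Z)) = 3/2)
n(s, K) = 7 + 3*K*s/2 (n(s, K) = 7 + 3*(s*K)/2 = 7 + 3*(K*s)/2 = 7 + 3*K*s/2)
(35 + 40)*n(0, I(2, -2)) = (35 + 40)*(7 + (3/2)*(⅓)*0) = 75*(7 + 0) = 75*7 = 525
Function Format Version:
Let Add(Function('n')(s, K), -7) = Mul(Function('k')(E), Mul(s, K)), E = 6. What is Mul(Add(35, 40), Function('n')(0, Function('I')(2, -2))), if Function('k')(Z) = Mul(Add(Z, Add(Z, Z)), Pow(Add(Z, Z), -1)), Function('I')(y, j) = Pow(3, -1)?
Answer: 525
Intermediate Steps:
Function('I')(y, j) = Rational(1, 3)
Function('k')(Z) = Rational(3, 2) (Function('k')(Z) = Mul(Add(Z, Mul(2, Z)), Pow(Mul(2, Z), -1)) = Mul(Mul(3, Z), Mul(Rational(1, 2), Pow(Z, -1))) = Rational(3, 2))
Function('n')(s, K) = Add(7, Mul(Rational(3, 2), K, s)) (Function('n')(s, K) = Add(7, Mul(Rational(3, 2), Mul(s, K))) = Add(7, Mul(Rational(3, 2), Mul(K, s))) = Add(7, Mul(Rational(3, 2), K, s)))
Mul(Add(35, 40), Function('n')(0, Function('I')(2, -2))) = Mul(Add(35, 40), Add(7, Mul(Rational(3, 2), Rational(1, 3), 0))) = Mul(75, Add(7, 0)) = Mul(75, 7) = 525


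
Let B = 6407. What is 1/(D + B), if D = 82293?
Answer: 1/88700 ≈ 1.1274e-5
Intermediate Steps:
1/(D + B) = 1/(82293 + 6407) = 1/88700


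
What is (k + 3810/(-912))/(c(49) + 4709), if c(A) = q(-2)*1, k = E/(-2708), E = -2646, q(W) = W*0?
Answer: -329347/484574936 ≈ -0.00067966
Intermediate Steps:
q(W) = 0
k = 1323/1354 (k = -2646/(-2708) = -2646*(-1/2708) = 1323/1354 ≈ 0.97711)
c(A) = 0 (c(A) = 0*1 = 0)
(k + 3810/(-912))/(c(49) + 4709) = (1323/1354 + 3810/(-912))/(0 + 4709) = (1323/1354 + 3810*(-1/912))/4709 = (1323/1354 - 635/152)*(1/4709) = -329347/102904*1/4709 = -329347/484574936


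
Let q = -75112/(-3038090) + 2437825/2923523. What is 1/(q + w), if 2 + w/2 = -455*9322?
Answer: -4440962995535/37672791861273590927 ≈ -1.1788e-7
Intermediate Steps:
w = -8483024 (w = -4 + 2*(-455*9322) = -4 + 2*(-4241510) = -4 - 8483020 = -8483024)
q = 3812961706913/4440962995535 (q = -75112*(-1/3038090) + 2437825*(1/2923523) = 37556/1519045 + 2437825/2923523 = 3812961706913/4440962995535 ≈ 0.85859)
1/(q + w) = 1/(3812961706913/4440962995535 - 8483024) = 1/(-37672791861273590927/4440962995535) = -4440962995535/37672791861273590927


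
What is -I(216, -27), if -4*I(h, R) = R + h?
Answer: 189/4 ≈ 47.250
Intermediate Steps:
I(h, R) = -R/4 - h/4 (I(h, R) = -(R + h)/4 = -R/4 - h/4)
-I(216, -27) = -(-¼*(-27) - ¼*216) = -(27/4 - 54) = -1*(-189/4) = 189/4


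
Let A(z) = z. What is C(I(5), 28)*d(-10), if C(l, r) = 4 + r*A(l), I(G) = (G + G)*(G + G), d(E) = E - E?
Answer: 0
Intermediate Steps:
d(E) = 0
I(G) = 4*G² (I(G) = (2*G)*(2*G) = 4*G²)
C(l, r) = 4 + l*r (C(l, r) = 4 + r*l = 4 + l*r)
C(I(5), 28)*d(-10) = (4 + (4*5²)*28)*0 = (4 + (4*25)*28)*0 = (4 + 100*28)*0 = (4 + 2800)*0 = 2804*0 = 0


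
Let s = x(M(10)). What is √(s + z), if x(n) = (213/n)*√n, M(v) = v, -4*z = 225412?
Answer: √(-5635300 + 2130*√10)/10 ≈ 237.25*I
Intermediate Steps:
z = -56353 (z = -¼*225412 = -56353)
x(n) = 213/√n
s = 213*√10/10 (s = 213/√10 = 213*(√10/10) = 213*√10/10 ≈ 67.357)
√(s + z) = √(213*√10/10 - 56353) = √(-56353 + 213*√10/10)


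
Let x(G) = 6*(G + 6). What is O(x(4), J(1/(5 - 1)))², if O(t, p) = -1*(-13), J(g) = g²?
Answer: 169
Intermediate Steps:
x(G) = 36 + 6*G (x(G) = 6*(6 + G) = 36 + 6*G)
O(t, p) = 13
O(x(4), J(1/(5 - 1)))² = 13² = 169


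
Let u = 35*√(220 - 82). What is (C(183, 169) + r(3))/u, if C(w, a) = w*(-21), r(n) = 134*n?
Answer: -1147*√138/1610 ≈ -8.3691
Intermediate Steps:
C(w, a) = -21*w
u = 35*√138 ≈ 411.16
(C(183, 169) + r(3))/u = (-21*183 + 134*3)/((35*√138)) = (-3843 + 402)*(√138/4830) = -1147*√138/1610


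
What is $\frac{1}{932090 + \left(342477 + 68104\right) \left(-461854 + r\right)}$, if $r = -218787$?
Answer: $- \frac{1}{279457330331} \approx -3.5784 \cdot 10^{-12}$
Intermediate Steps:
$\frac{1}{932090 + \left(342477 + 68104\right) \left(-461854 + r\right)} = \frac{1}{932090 + \left(342477 + 68104\right) \left(-461854 - 218787\right)} = \frac{1}{932090 + 410581 \left(-680641\right)} = \frac{1}{932090 - 279458262421} = \frac{1}{-279457330331} = - \frac{1}{279457330331}$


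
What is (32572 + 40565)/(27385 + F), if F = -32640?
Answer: -73137/5255 ≈ -13.918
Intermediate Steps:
(32572 + 40565)/(27385 + F) = (32572 + 40565)/(27385 - 32640) = 73137/(-5255) = 73137*(-1/5255) = -73137/5255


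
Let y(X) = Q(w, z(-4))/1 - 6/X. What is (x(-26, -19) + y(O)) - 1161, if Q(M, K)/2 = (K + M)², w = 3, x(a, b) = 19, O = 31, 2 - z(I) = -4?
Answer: -30386/31 ≈ -980.19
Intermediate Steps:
z(I) = 6 (z(I) = 2 - 1*(-4) = 2 + 4 = 6)
Q(M, K) = 2*(K + M)²
y(X) = 162 - 6/X (y(X) = (2*(6 + 3)²)/1 - 6/X = (2*9²)*1 - 6/X = (2*81)*1 - 6/X = 162*1 - 6/X = 162 - 6/X)
(x(-26, -19) + y(O)) - 1161 = (19 + (162 - 6/31)) - 1161 = (19 + 5016/31) - 1161 = 5605/31 - 1161 = -30386/31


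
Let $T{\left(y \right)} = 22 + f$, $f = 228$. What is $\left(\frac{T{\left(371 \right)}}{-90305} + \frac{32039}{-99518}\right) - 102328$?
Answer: $- \frac{183924378056423}{1797394598} \approx -1.0233 \cdot 10^{5}$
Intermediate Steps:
$T{\left(y \right)} = 250$ ($T{\left(y \right)} = 22 + 228 = 250$)
$\left(\frac{T{\left(371 \right)}}{-90305} + \frac{32039}{-99518}\right) - 102328 = \left(\frac{250}{-90305} + \frac{32039}{-99518}\right) - 102328 = \left(250 \left(- \frac{1}{90305}\right) + 32039 \left(- \frac{1}{99518}\right)\right) - 102328 = \left(- \frac{50}{18061} - \frac{32039}{99518}\right) - 102328 = - \frac{583632279}{1797394598} - 102328 = - \frac{183924378056423}{1797394598}$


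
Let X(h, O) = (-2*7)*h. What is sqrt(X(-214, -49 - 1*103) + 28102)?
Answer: sqrt(31098) ≈ 176.35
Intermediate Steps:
X(h, O) = -14*h
sqrt(X(-214, -49 - 1*103) + 28102) = sqrt(-14*(-214) + 28102) = sqrt(2996 + 28102) = sqrt(31098)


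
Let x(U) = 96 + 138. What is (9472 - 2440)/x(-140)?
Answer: 1172/39 ≈ 30.051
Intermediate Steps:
x(U) = 234
(9472 - 2440)/x(-140) = (9472 - 2440)/234 = 7032*(1/234) = 1172/39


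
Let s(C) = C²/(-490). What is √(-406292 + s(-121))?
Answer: 3*I*√221219690/70 ≈ 637.43*I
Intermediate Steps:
s(C) = -C²/490 (s(C) = C²*(-1/490) = -C²/490)
√(-406292 + s(-121)) = √(-406292 - 1/490*(-121)²) = √(-406292 - 1/490*14641) = √(-406292 - 14641/490) = √(-199097721/490) = 3*I*√221219690/70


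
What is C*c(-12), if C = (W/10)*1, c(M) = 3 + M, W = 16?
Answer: -72/5 ≈ -14.400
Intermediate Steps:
C = 8/5 (C = (16/10)*1 = (16*(⅒))*1 = (8/5)*1 = 8/5 ≈ 1.6000)
C*c(-12) = 8*(3 - 12)/5 = (8/5)*(-9) = -72/5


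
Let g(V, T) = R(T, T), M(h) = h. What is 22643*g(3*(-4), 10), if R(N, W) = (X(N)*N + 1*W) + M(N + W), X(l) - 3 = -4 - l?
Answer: -1811440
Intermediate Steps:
X(l) = -1 - l (X(l) = 3 + (-4 - l) = -1 - l)
R(N, W) = N + 2*W + N*(-1 - N) (R(N, W) = ((-1 - N)*N + 1*W) + (N + W) = (N*(-1 - N) + W) + (N + W) = (W + N*(-1 - N)) + (N + W) = N + 2*W + N*(-1 - N))
g(V, T) = -T² + 2*T
22643*g(3*(-4), 10) = 22643*(10*(2 - 1*10)) = 22643*(10*(2 - 10)) = 22643*(10*(-8)) = 22643*(-80) = -1811440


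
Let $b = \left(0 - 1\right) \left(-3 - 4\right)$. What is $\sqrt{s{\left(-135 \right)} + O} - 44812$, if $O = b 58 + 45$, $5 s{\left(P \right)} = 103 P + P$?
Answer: $-44812 + i \sqrt{2357} \approx -44812.0 + 48.549 i$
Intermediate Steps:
$b = 7$ ($b = - (-3 - 4) = \left(-1\right) \left(-7\right) = 7$)
$s{\left(P \right)} = \frac{104 P}{5}$ ($s{\left(P \right)} = \frac{103 P + P}{5} = \frac{104 P}{5}$)
$O = 451$ ($O = 7 \cdot 58 + 45 = 406 + 45 = 451$)
$\sqrt{s{\left(-135 \right)} + O} - 44812 = \sqrt{\frac{104}{5} \left(-135\right) + 451} - 44812 = \sqrt{-2808 + 451} - 44812 = \sqrt{-2357} - 44812 = i \sqrt{2357} - 44812 = -44812 + i \sqrt{2357}$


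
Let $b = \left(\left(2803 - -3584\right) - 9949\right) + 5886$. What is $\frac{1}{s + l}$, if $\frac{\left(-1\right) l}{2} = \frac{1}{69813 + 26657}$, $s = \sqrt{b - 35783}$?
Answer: $- \frac{48235}{77846218813276} - \frac{2326615225 i \sqrt{33459}}{77846218813276} \approx -6.1962 \cdot 10^{-10} - 0.0054669 i$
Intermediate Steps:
$b = 2324$ ($b = \left(\left(2803 + 3584\right) - 9949\right) + 5886 = \left(6387 - 9949\right) + 5886 = -3562 + 5886 = 2324$)
$s = i \sqrt{33459}$ ($s = \sqrt{2324 - 35783} = \sqrt{-33459} = i \sqrt{33459} \approx 182.92 i$)
$l = - \frac{1}{48235}$ ($l = - \frac{2}{69813 + 26657} = - \frac{2}{96470} = \left(-2\right) \frac{1}{96470} = - \frac{1}{48235} \approx -2.0732 \cdot 10^{-5}$)
$\frac{1}{s + l} = \frac{1}{i \sqrt{33459} - \frac{1}{48235}} = \frac{1}{- \frac{1}{48235} + i \sqrt{33459}}$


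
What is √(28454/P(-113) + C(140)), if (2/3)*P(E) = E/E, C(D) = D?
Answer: 4*√10749/3 ≈ 138.24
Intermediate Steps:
P(E) = 3/2 (P(E) = 3*(E/E)/2 = (3/2)*1 = 3/2)
√(28454/P(-113) + C(140)) = √(28454/(3/2) + 140) = √(28454*(⅔) + 140) = √(56908/3 + 140) = √(57328/3) = 4*√10749/3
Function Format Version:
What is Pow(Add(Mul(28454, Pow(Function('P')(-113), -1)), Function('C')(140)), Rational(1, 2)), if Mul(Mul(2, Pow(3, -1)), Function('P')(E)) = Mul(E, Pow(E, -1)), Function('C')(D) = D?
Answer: Mul(Rational(4, 3), Pow(10749, Rational(1, 2))) ≈ 138.24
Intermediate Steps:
Function('P')(E) = Rational(3, 2) (Function('P')(E) = Mul(Rational(3, 2), Mul(E, Pow(E, -1))) = Mul(Rational(3, 2), 1) = Rational(3, 2))
Pow(Add(Mul(28454, Pow(Function('P')(-113), -1)), Function('C')(140)), Rational(1, 2)) = Pow(Add(Mul(28454, Pow(Rational(3, 2), -1)), 140), Rational(1, 2)) = Pow(Add(Mul(28454, Rational(2, 3)), 140), Rational(1, 2)) = Pow(Add(Rational(56908, 3), 140), Rational(1, 2)) = Pow(Rational(57328, 3), Rational(1, 2)) = Mul(Rational(4, 3), Pow(10749, Rational(1, 2)))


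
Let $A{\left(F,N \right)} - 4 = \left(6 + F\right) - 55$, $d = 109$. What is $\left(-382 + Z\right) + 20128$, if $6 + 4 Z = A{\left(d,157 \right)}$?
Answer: $\frac{39521}{2} \approx 19761.0$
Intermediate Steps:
$A{\left(F,N \right)} = -45 + F$ ($A{\left(F,N \right)} = 4 + \left(\left(6 + F\right) - 55\right) = 4 + \left(-49 + F\right) = -45 + F$)
$Z = \frac{29}{2}$ ($Z = - \frac{3}{2} + \frac{-45 + 109}{4} = - \frac{3}{2} + \frac{1}{4} \cdot 64 = - \frac{3}{2} + 16 = \frac{29}{2} \approx 14.5$)
$\left(-382 + Z\right) + 20128 = \left(-382 + \frac{29}{2}\right) + 20128 = - \frac{735}{2} + 20128 = \frac{39521}{2}$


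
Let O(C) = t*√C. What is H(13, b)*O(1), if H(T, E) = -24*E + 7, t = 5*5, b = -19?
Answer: 11575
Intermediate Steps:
t = 25
H(T, E) = 7 - 24*E
O(C) = 25*√C
H(13, b)*O(1) = (7 - 24*(-19))*(25*√1) = (7 + 456)*(25*1) = 463*25 = 11575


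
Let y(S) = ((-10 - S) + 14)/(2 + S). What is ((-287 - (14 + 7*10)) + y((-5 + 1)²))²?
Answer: 1243225/9 ≈ 1.3814e+5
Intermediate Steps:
y(S) = (4 - S)/(2 + S)
((-287 - (14 + 7*10)) + y((-5 + 1)²))² = ((-287 - (14 + 7*10)) + (4 - (-5 + 1)²)/(2 + (-5 + 1)²))² = ((-287 - (14 + 70)) + (4 - 1*(-4)²)/(2 + (-4)²))² = ((-287 - 1*84) + (4 - 1*16)/(2 + 16))² = ((-287 - 84) + (4 - 16)/18)² = (-371 + (1/18)*(-12))² = (-371 - ⅔)² = (-1115/3)² = 1243225/9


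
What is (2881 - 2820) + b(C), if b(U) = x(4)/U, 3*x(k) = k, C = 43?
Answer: 7873/129 ≈ 61.031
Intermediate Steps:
x(k) = k/3
b(U) = 4/(3*U) (b(U) = ((⅓)*4)/U = 4/(3*U))
(2881 - 2820) + b(C) = (2881 - 2820) + (4/3)/43 = 61 + (4/3)*(1/43) = 61 + 4/129 = 7873/129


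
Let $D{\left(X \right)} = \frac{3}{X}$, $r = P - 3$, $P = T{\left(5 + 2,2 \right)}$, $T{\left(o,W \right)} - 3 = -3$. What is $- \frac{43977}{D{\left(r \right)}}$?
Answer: $43977$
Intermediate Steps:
$T{\left(o,W \right)} = 0$ ($T{\left(o,W \right)} = 3 - 3 = 0$)
$P = 0$
$r = -3$ ($r = 0 - 3 = -3$)
$- \frac{43977}{D{\left(r \right)}} = - \frac{43977}{3 \frac{1}{-3}} = - \frac{43977}{3 \left(- \frac{1}{3}\right)} = - \frac{43977}{-1} = \left(-43977\right) \left(-1\right) = 43977$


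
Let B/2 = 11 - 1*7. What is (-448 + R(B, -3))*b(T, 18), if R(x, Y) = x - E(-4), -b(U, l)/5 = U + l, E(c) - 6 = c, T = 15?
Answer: 72930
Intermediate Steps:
B = 8 (B = 2*(11 - 1*7) = 2*(11 - 7) = 2*4 = 8)
E(c) = 6 + c
b(U, l) = -5*U - 5*l (b(U, l) = -5*(U + l) = -5*U - 5*l)
R(x, Y) = -2 + x (R(x, Y) = x - (6 - 4) = x - 1*2 = x - 2 = -2 + x)
(-448 + R(B, -3))*b(T, 18) = (-448 + (-2 + 8))*(-5*15 - 5*18) = (-448 + 6)*(-75 - 90) = -442*(-165) = 72930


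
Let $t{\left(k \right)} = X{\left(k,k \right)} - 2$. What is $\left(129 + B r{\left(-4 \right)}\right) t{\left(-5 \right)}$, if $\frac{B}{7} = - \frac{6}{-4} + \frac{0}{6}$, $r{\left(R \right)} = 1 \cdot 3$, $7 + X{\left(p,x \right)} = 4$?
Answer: $- \frac{1605}{2} \approx -802.5$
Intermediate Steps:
$X{\left(p,x \right)} = -3$ ($X{\left(p,x \right)} = -7 + 4 = -3$)
$r{\left(R \right)} = 3$
$t{\left(k \right)} = -5$ ($t{\left(k \right)} = -3 - 2 = -5$)
$B = \frac{21}{2}$ ($B = 7 \left(- \frac{6}{-4} + \frac{0}{6}\right) = 7 \left(\left(-6\right) \left(- \frac{1}{4}\right) + 0 \cdot \frac{1}{6}\right) = 7 \left(\frac{3}{2} + 0\right) = 7 \cdot \frac{3}{2} = \frac{21}{2} \approx 10.5$)
$\left(129 + B r{\left(-4 \right)}\right) t{\left(-5 \right)} = \left(129 + \frac{21}{2} \cdot 3\right) \left(-5\right) = \left(129 + \frac{63}{2}\right) \left(-5\right) = \frac{321}{2} \left(-5\right) = - \frac{1605}{2}$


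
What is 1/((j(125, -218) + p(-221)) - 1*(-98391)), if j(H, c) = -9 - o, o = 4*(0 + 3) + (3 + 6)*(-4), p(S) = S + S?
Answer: 1/97964 ≈ 1.0208e-5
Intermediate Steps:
p(S) = 2*S
o = -24 (o = 4*3 + 9*(-4) = 12 - 36 = -24)
j(H, c) = 15 (j(H, c) = -9 - 1*(-24) = -9 + 24 = 15)
1/((j(125, -218) + p(-221)) - 1*(-98391)) = 1/((15 + 2*(-221)) - 1*(-98391)) = 1/((15 - 442) + 98391) = 1/(-427 + 98391) = 1/97964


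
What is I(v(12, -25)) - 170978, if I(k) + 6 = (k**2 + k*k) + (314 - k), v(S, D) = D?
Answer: -169395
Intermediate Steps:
I(k) = 308 - k + 2*k**2 (I(k) = -6 + ((k**2 + k*k) + (314 - k)) = -6 + ((k**2 + k**2) + (314 - k)) = -6 + (2*k**2 + (314 - k)) = -6 + (314 - k + 2*k**2) = 308 - k + 2*k**2)
I(v(12, -25)) - 170978 = (308 - 1*(-25) + 2*(-25)**2) - 170978 = (308 + 25 + 2*625) - 170978 = (308 + 25 + 1250) - 170978 = 1583 - 170978 = -169395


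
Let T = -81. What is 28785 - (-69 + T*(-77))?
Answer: 22617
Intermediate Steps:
28785 - (-69 + T*(-77)) = 28785 - (-69 - 81*(-77)) = 28785 - (-69 + 6237) = 28785 - 1*6168 = 28785 - 6168 = 22617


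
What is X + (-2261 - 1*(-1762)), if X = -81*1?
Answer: -580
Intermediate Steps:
X = -81
X + (-2261 - 1*(-1762)) = -81 + (-2261 - 1*(-1762)) = -81 + (-2261 + 1762) = -81 - 499 = -580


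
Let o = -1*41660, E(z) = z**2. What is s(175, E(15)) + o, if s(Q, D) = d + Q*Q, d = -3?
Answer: -11038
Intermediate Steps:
o = -41660
s(Q, D) = -3 + Q**2 (s(Q, D) = -3 + Q*Q = -3 + Q**2)
s(175, E(15)) + o = (-3 + 175**2) - 41660 = (-3 + 30625) - 41660 = 30622 - 41660 = -11038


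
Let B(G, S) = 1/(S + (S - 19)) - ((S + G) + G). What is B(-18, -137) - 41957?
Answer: -12242713/293 ≈ -41784.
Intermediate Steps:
B(G, S) = 1/(-19 + 2*S) - S - 2*G (B(G, S) = 1/(S + (-19 + S)) - ((G + S) + G) = 1/(-19 + 2*S) - (S + 2*G) = 1/(-19 + 2*S) + (-S - 2*G) = 1/(-19 + 2*S) - S - 2*G)
B(-18, -137) - 41957 = (1 - 2*(-137)² + 19*(-137) + 38*(-18) - 4*(-18)*(-137))/(-19 + 2*(-137)) - 41957 = (1 - 2*18769 - 2603 - 684 - 9864)/(-19 - 274) - 41957 = (1 - 37538 - 2603 - 684 - 9864)/(-293) - 41957 = -1/293*(-50688) - 41957 = 50688/293 - 41957 = -12242713/293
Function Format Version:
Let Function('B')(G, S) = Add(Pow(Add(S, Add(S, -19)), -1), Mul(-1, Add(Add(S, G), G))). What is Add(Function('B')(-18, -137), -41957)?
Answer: Rational(-12242713, 293) ≈ -41784.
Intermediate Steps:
Function('B')(G, S) = Add(Pow(Add(-19, Mul(2, S)), -1), Mul(-1, S), Mul(-2, G)) (Function('B')(G, S) = Add(Pow(Add(S, Add(-19, S)), -1), Mul(-1, Add(Add(G, S), G))) = Add(Pow(Add(-19, Mul(2, S)), -1), Mul(-1, Add(S, Mul(2, G)))) = Add(Pow(Add(-19, Mul(2, S)), -1), Add(Mul(-1, S), Mul(-2, G))) = Add(Pow(Add(-19, Mul(2, S)), -1), Mul(-1, S), Mul(-2, G)))
Add(Function('B')(-18, -137), -41957) = Add(Mul(Pow(Add(-19, Mul(2, -137)), -1), Add(1, Mul(-2, Pow(-137, 2)), Mul(19, -137), Mul(38, -18), Mul(-4, -18, -137))), -41957) = Add(Mul(Pow(Add(-19, -274), -1), Add(1, Mul(-2, 18769), -2603, -684, -9864)), -41957) = Add(Mul(Pow(-293, -1), Add(1, -37538, -2603, -684, -9864)), -41957) = Add(Mul(Rational(-1, 293), -50688), -41957) = Add(Rational(50688, 293), -41957) = Rational(-12242713, 293)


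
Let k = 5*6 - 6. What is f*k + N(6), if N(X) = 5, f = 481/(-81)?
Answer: -3713/27 ≈ -137.52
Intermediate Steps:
f = -481/81 (f = 481*(-1/81) = -481/81 ≈ -5.9383)
k = 24 (k = 30 - 6 = 24)
f*k + N(6) = -481/81*24 + 5 = -3848/27 + 5 = -3713/27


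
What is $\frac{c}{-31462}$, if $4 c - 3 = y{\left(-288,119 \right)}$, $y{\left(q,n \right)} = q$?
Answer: $\frac{285}{125848} \approx 0.0022646$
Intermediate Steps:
$c = - \frac{285}{4}$ ($c = \frac{3}{4} + \frac{1}{4} \left(-288\right) = \frac{3}{4} - 72 = - \frac{285}{4} \approx -71.25$)
$\frac{c}{-31462} = - \frac{285}{4 \left(-31462\right)} = \left(- \frac{285}{4}\right) \left(- \frac{1}{31462}\right) = \frac{285}{125848}$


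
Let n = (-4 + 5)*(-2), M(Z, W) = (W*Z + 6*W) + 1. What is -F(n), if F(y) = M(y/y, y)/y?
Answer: -13/2 ≈ -6.5000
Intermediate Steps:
M(Z, W) = 1 + 6*W + W*Z (M(Z, W) = (6*W + W*Z) + 1 = 1 + 6*W + W*Z)
n = -2 (n = 1*(-2) = -2)
F(y) = (1 + 7*y)/y (F(y) = (1 + 6*y + y*(y/y))/y = (1 + 6*y + y*1)/y = (1 + 6*y + y)/y = (1 + 7*y)/y)
-F(n) = -(7 + 1/(-2)) = -(7 - 1/2) = -1*13/2 = -13/2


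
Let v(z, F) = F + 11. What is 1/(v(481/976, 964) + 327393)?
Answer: 1/328368 ≈ 3.0454e-6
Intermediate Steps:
v(z, F) = 11 + F
1/(v(481/976, 964) + 327393) = 1/((11 + 964) + 327393) = 1/(975 + 327393) = 1/328368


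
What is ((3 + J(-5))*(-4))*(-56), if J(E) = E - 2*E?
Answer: 1792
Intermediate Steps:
J(E) = -E
((3 + J(-5))*(-4))*(-56) = ((3 - 1*(-5))*(-4))*(-56) = ((3 + 5)*(-4))*(-56) = (8*(-4))*(-56) = -32*(-56) = 1792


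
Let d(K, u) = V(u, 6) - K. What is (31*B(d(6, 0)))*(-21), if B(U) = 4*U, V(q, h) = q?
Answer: 15624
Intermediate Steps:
d(K, u) = u - K
(31*B(d(6, 0)))*(-21) = (31*(4*(0 - 1*6)))*(-21) = (31*(4*(0 - 6)))*(-21) = (31*(4*(-6)))*(-21) = (31*(-24))*(-21) = -744*(-21) = 15624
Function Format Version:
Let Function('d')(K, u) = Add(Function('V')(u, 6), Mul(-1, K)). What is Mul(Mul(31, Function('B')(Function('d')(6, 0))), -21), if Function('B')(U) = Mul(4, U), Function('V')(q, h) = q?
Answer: 15624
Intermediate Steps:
Function('d')(K, u) = Add(u, Mul(-1, K))
Mul(Mul(31, Function('B')(Function('d')(6, 0))), -21) = Mul(Mul(31, Mul(4, Add(0, Mul(-1, 6)))), -21) = Mul(Mul(31, Mul(4, Add(0, -6))), -21) = Mul(Mul(31, Mul(4, -6)), -21) = Mul(Mul(31, -24), -21) = Mul(-744, -21) = 15624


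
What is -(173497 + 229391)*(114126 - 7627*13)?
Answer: -6033247800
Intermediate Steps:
-(173497 + 229391)*(114126 - 7627*13) = -402888*(114126 - 99151) = -402888*14975 = -1*6033247800 = -6033247800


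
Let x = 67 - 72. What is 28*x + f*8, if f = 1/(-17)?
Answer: -2388/17 ≈ -140.47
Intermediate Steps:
f = -1/17 ≈ -0.058824
x = -5
28*x + f*8 = 28*(-5) - 1/17*8 = -140 - 8/17 = -2388/17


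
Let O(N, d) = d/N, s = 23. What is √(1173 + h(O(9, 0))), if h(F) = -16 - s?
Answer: 9*√14 ≈ 33.675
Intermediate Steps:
h(F) = -39 (h(F) = -16 - 1*23 = -16 - 23 = -39)
√(1173 + h(O(9, 0))) = √(1173 - 39) = √1134 = 9*√14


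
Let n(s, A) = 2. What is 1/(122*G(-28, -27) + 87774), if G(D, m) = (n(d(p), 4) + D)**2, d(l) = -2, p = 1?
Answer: 1/170246 ≈ 5.8739e-6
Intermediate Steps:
G(D, m) = (2 + D)**2
1/(122*G(-28, -27) + 87774) = 1/(122*(2 - 28)**2 + 87774) = 1/(122*(-26)**2 + 87774) = 1/(122*676 + 87774) = 1/(82472 + 87774) = 1/170246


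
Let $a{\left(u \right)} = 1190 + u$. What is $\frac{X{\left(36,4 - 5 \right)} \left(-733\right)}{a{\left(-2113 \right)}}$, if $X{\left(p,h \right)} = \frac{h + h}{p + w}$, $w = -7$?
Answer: $- \frac{1466}{26767} \approx -0.054769$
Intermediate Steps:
$X{\left(p,h \right)} = \frac{2 h}{-7 + p}$ ($X{\left(p,h \right)} = \frac{h + h}{p - 7} = \frac{2 h}{-7 + p}$)
$\frac{X{\left(36,4 - 5 \right)} \left(-733\right)}{a{\left(-2113 \right)}} = \frac{\frac{2 \left(4 - 5\right)}{-7 + 36} \left(-733\right)}{1190 - 2113} = \frac{\frac{2 \left(4 - 5\right)}{29} \left(-733\right)}{-923} = 2 \left(-1\right) \frac{1}{29} \left(-733\right) \left(- \frac{1}{923}\right) = \left(- \frac{2}{29}\right) \left(-733\right) \left(- \frac{1}{923}\right) = \frac{1466}{29} \left(- \frac{1}{923}\right) = - \frac{1466}{26767}$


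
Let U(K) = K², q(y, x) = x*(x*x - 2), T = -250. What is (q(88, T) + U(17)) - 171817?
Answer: -15796028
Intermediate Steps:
q(y, x) = x*(-2 + x²) (q(y, x) = x*(x² - 2) = x*(-2 + x²))
(q(88, T) + U(17)) - 171817 = (-250*(-2 + (-250)²) + 17²) - 171817 = (-250*(-2 + 62500) + 289) - 171817 = (-250*62498 + 289) - 171817 = (-15624500 + 289) - 171817 = -15624211 - 171817 = -15796028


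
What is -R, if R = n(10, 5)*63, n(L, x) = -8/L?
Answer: 252/5 ≈ 50.400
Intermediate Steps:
R = -252/5 (R = -8/10*63 = -8*1/10*63 = -4/5*63 = -252/5 ≈ -50.400)
-R = -1*(-252/5) = 252/5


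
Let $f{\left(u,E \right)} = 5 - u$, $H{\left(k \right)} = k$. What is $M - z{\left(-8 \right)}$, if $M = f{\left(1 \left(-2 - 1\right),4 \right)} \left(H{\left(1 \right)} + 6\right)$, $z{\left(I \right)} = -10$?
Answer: $66$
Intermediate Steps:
$M = 56$ ($M = \left(5 - 1 \left(-2 - 1\right)\right) \left(1 + 6\right) = \left(5 - 1 \left(-3\right)\right) 7 = \left(5 - -3\right) 7 = \left(5 + 3\right) 7 = 8 \cdot 7 = 56$)
$M - z{\left(-8 \right)} = 56 - -10 = 56 + 10 = 66$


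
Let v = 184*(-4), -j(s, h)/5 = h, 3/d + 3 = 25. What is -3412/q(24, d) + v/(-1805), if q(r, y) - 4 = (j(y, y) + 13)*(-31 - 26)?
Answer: 146794744/27722995 ≈ 5.2951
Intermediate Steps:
d = 3/22 (d = 3/(-3 + 25) = 3/22 ≈ 0.13636)
j(s, h) = -5*h
q(r, y) = -737 + 285*y (q(r, y) = 4 + (-5*y + 13)*(-31 - 26) = 4 + (13 - 5*y)*(-57) = 4 + (-741 + 285*y) = -737 + 285*y)
v = -736
-3412/q(24, d) + v/(-1805) = -3412/(-737 + 285*(3/22)) - 736/(-1805) = -3412/(-737 + 855/22) - 736*(-1/1805) = -3412/(-15359/22) + 736/1805 = -3412*(-22/15359) + 736/1805 = 75064/15359 + 736/1805 = 146794744/27722995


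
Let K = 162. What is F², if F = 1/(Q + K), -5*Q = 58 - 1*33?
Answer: 1/24649 ≈ 4.0570e-5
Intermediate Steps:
Q = -5 (Q = -(58 - 1*33)/5 = -(58 - 33)/5 = -⅕*25 = -5)
F = 1/157 (F = 1/(-5 + 162) = 1/157 ≈ 0.0063694)
F² = (1/157)² = 1/24649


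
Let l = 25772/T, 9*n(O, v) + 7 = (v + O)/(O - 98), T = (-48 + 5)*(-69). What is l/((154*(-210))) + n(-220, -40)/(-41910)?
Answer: -732983831/2906361729810 ≈ -0.00025220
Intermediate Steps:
T = 2967 (T = -43*(-69) = 2967)
n(O, v) = -7/9 + (O + v)/(9*(-98 + O)) (n(O, v) = -7/9 + ((v + O)/(O - 98))/9 = -7/9 + ((O + v)/(-98 + O))/9 = -7/9 + (O + v)/(9*(-98 + O)))
l = 25772/2967 ≈ 8.6862
l/((154*(-210))) + n(-220, -40)/(-41910) = 25772/(2967*((154*(-210)))) + ((686 - 40 - 6*(-220))/(9*(-98 - 220)))/(-41910) = (25772/2967)/(-32340) + ((⅑)*(686 - 40 + 1320)/(-318))*(-1/41910) = (25772/2967)*(-1/32340) + ((⅑)*(-1/318)*1966)*(-1/41910) = -6443/23988195 - 983/1431*(-1/41910) = -6443/23988195 + 983/59973210 = -732983831/2906361729810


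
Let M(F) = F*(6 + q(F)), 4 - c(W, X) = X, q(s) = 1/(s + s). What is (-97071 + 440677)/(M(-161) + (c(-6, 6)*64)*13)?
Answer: -687212/5259 ≈ -130.67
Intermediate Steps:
q(s) = 1/(2*s)
c(W, X) = 4 - X
M(F) = F*(6 + 1/(2*F))
(-97071 + 440677)/(M(-161) + (c(-6, 6)*64)*13) = (-97071 + 440677)/((1/2 + 6*(-161)) + ((4 - 1*6)*64)*13) = 343606/((1/2 - 966) + ((4 - 6)*64)*13) = 343606/(-1931/2 - 2*64*13) = 343606/(-1931/2 - 128*13) = 343606/(-1931/2 - 1664) = 343606/(-5259/2) = 343606*(-2/5259) = -687212/5259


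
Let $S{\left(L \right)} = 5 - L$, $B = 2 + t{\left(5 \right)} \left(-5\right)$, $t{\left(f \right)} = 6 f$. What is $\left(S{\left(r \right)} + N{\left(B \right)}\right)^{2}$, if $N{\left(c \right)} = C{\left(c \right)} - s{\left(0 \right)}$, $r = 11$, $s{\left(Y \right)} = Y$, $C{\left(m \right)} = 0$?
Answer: $36$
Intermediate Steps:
$B = -148$ ($B = 2 + 6 \cdot 5 \left(-5\right) = 2 + 30 \left(-5\right) = 2 - 150 = -148$)
$N{\left(c \right)} = 0$ ($N{\left(c \right)} = 0 - 0 = 0 + 0 = 0$)
$\left(S{\left(r \right)} + N{\left(B \right)}\right)^{2} = \left(\left(5 - 11\right) + 0\right)^{2} = \left(-6 + 0\right)^{2} = \left(-6\right)^{2} = 36$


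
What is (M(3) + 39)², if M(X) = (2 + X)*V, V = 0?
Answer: 1521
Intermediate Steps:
M(X) = 0 (M(X) = (2 + X)*0 = 0)
(M(3) + 39)² = (0 + 39)² = 39² = 1521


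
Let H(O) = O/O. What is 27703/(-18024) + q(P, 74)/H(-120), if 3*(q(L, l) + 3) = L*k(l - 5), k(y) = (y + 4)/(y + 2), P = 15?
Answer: 772735/1279704 ≈ 0.60384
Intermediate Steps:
k(y) = (4 + y)/(2 + y)
q(L, l) = -3 + L*(-1 + l)/(3*(-3 + l)) (q(L, l) = -3 + (L*((4 + (l - 5))/(2 + (l - 5))))/3 = -3 + (L*((4 + (-5 + l))/(2 + (-5 + l))))/3 = -3 + (L*((-1 + l)/(-3 + l)))/3 = -3 + (L*(-1 + l)/(-3 + l))/3 = -3 + L*(-1 + l)/(3*(-3 + l)))
H(O) = 1
27703/(-18024) + q(P, 74)/H(-120) = 27703/(-18024) + ((27 - 9*74 + 15*(-1 + 74))/(3*(-3 + 74)))/1 = 27703*(-1/18024) + ((⅓)*(27 - 666 + 15*73)/71)*1 = -27703/18024 + ((⅓)*(1/71)*(27 - 666 + 1095))*1 = -27703/18024 + ((⅓)*(1/71)*456)*1 = -27703/18024 + (152/71)*1 = -27703/18024 + 152/71 = 772735/1279704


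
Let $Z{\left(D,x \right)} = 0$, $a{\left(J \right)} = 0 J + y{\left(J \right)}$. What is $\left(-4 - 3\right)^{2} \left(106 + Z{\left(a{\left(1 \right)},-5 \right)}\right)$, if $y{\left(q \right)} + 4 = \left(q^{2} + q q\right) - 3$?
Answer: $5194$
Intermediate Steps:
$y{\left(q \right)} = -7 + 2 q^{2}$ ($y{\left(q \right)} = -4 - \left(3 - q^{2} - q q\right) = -4 + \left(\left(q^{2} + q^{2}\right) - 3\right) = -4 + \left(2 q^{2} - 3\right) = -4 + \left(-3 + 2 q^{2}\right) = -7 + 2 q^{2}$)
$a{\left(J \right)} = -7 + 2 J^{2}$ ($a{\left(J \right)} = 0 J + \left(-7 + 2 J^{2}\right) = 0 + \left(-7 + 2 J^{2}\right) = -7 + 2 J^{2}$)
$\left(-4 - 3\right)^{2} \left(106 + Z{\left(a{\left(1 \right)},-5 \right)}\right) = \left(-4 - 3\right)^{2} \left(106 + 0\right) = \left(-7\right)^{2} \cdot 106 = 49 \cdot 106 = 5194$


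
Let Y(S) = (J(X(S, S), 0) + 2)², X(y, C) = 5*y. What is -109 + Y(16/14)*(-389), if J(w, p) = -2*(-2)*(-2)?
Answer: -14113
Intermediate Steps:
J(w, p) = -8 (J(w, p) = 4*(-2) = -8)
Y(S) = 36 (Y(S) = (-8 + 2)² = (-6)² = 36)
-109 + Y(16/14)*(-389) = -109 + 36*(-389) = -109 - 14004 = -14113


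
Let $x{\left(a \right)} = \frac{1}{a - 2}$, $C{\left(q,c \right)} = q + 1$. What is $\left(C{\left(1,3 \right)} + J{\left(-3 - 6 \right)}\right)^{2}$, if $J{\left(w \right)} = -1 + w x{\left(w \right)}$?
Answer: $\frac{400}{121} \approx 3.3058$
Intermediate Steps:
$C{\left(q,c \right)} = 1 + q$
$x{\left(a \right)} = \frac{1}{-2 + a}$
$J{\left(w \right)} = -1 + \frac{w}{-2 + w}$
$\left(C{\left(1,3 \right)} + J{\left(-3 - 6 \right)}\right)^{2} = \left(\left(1 + 1\right) + \frac{2}{-2 - 9}\right)^{2} = \left(2 + \frac{2}{-2 - 9}\right)^{2} = \left(2 + \frac{2}{-11}\right)^{2} = \left(2 + 2 \left(- \frac{1}{11}\right)\right)^{2} = \left(2 - \frac{2}{11}\right)^{2} = \left(\frac{20}{11}\right)^{2} = \frac{400}{121}$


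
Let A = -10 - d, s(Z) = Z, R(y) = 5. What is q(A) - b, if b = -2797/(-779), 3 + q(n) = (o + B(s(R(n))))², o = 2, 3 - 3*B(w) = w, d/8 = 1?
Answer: -33742/7011 ≈ -4.8127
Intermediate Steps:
d = 8 (d = 8*1 = 8)
B(w) = 1 - w/3
A = -18 (A = -10 - 1*8 = -10 - 8 = -18)
q(n) = -11/9 (q(n) = -3 + (2 + (1 - ⅓*5))² = -3 + (2 + (1 - 5/3))² = -3 + (2 - ⅔)² = -3 + (4/3)² = -3 + 16/9 = -11/9)
b = 2797/779 (b = -2797*(-1/779) = 2797/779 ≈ 3.5905)
q(A) - b = -11/9 - 1*2797/779 = -11/9 - 2797/779 = -33742/7011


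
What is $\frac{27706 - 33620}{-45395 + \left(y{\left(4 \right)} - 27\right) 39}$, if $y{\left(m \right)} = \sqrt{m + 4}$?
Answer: $\frac{34336684}{269675567} + \frac{115323 \sqrt{2}}{539351134} \approx 0.12763$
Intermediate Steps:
$y{\left(m \right)} = \sqrt{4 + m}$
$\frac{27706 - 33620}{-45395 + \left(y{\left(4 \right)} - 27\right) 39} = \frac{27706 - 33620}{-45395 + \left(\sqrt{4 + 4} - 27\right) 39} = - \frac{5914}{-45395 + \left(\sqrt{8} - 27\right) 39} = - \frac{5914}{-45395 + \left(2 \sqrt{2} - 27\right) 39} = - \frac{5914}{-45395 + \left(-27 + 2 \sqrt{2}\right) 39} = - \frac{5914}{-45395 - \left(1053 - 78 \sqrt{2}\right)} = - \frac{5914}{-46448 + 78 \sqrt{2}}$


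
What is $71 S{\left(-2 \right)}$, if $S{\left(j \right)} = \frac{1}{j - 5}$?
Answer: $- \frac{71}{7} \approx -10.143$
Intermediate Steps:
$S{\left(j \right)} = \frac{1}{-5 + j}$
$71 S{\left(-2 \right)} = \frac{71}{-5 - 2} = \frac{71}{-7} = 71 \left(- \frac{1}{7}\right) = - \frac{71}{7}$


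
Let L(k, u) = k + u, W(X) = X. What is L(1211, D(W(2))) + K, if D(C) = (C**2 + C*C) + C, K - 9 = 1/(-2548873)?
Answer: 3135113789/2548873 ≈ 1230.0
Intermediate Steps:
K = 22939856/2548873 (K = 9 + 1/(-2548873) = 9 - 1/2548873 = 22939856/2548873 ≈ 9.0000)
D(C) = C + 2*C**2 (D(C) = (C**2 + C**2) + C = 2*C**2 + C = C + 2*C**2)
L(1211, D(W(2))) + K = (1211 + 2*(1 + 2*2)) + 22939856/2548873 = (1211 + 2*(1 + 4)) + 22939856/2548873 = (1211 + 2*5) + 22939856/2548873 = (1211 + 10) + 22939856/2548873 = 1221 + 22939856/2548873 = 3135113789/2548873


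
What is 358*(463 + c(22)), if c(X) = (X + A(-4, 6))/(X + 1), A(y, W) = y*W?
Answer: 3811626/23 ≈ 1.6572e+5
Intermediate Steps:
A(y, W) = W*y
c(X) = (-24 + X)/(1 + X) (c(X) = (X + 6*(-4))/(X + 1) = (X - 24)/(1 + X) = (-24 + X)/(1 + X))
358*(463 + c(22)) = 358*(463 + (-24 + 22)/(1 + 22)) = 358*(463 - 2/23) = 358*(10647/23) = 3811626/23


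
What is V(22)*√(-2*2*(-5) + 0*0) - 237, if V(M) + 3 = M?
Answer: -237 + 38*√5 ≈ -152.03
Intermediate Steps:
V(M) = -3 + M
V(22)*√(-2*2*(-5) + 0*0) - 237 = (-3 + 22)*√(-2*2*(-5) + 0*0) - 237 = 19*√(-4*(-5) + 0) - 237 = 19*√(20 + 0) - 237 = 19*√20 - 237 = 19*(2*√5) - 237 = 38*√5 - 237 = -237 + 38*√5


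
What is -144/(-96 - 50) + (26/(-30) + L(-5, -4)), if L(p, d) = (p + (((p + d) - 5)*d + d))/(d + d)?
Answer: -50417/8760 ≈ -5.7554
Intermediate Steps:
L(p, d) = (d + p + d*(-5 + d + p))/(2*d) (L(p, d) = (p + (((d + p) - 5)*d + d))/((2*d)) = (p + ((-5 + d + p)*d + d))*(1/(2*d)) = (p + (d*(-5 + d + p) + d))*(1/(2*d)) = (p + (d + d*(-5 + d + p)))*(1/(2*d)) = (d + p + d*(-5 + d + p))*(1/(2*d)) = (d + p + d*(-5 + d + p))/(2*d))
-144/(-96 - 50) + (26/(-30) + L(-5, -4)) = -144/(-96 - 50) + (26/(-30) + (½)*(-5 - 4*(-4 - 4 - 5))/(-4)) = -144/(-146) + (26*(-1/30) + (½)*(-¼)*(-5 - 4*(-13))) = -1/146*(-144) + (-13/15 + (½)*(-¼)*(-5 + 52)) = 72/73 + (-13/15 + (½)*(-¼)*47) = 72/73 + (-13/15 - 47/8) = 72/73 - 809/120 = -50417/8760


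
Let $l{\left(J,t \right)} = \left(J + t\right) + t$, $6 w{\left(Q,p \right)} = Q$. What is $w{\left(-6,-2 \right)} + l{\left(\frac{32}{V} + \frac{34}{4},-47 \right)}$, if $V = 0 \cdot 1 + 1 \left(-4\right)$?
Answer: $- \frac{189}{2} \approx -94.5$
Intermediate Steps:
$w{\left(Q,p \right)} = \frac{Q}{6}$
$V = -4$ ($V = 0 - 4 = -4$)
$l{\left(J,t \right)} = J + 2 t$
$w{\left(-6,-2 \right)} + l{\left(\frac{32}{V} + \frac{34}{4},-47 \right)} = \frac{1}{6} \left(-6\right) + \left(\left(\frac{32}{-4} + \frac{34}{4}\right) + 2 \left(-47\right)\right) = -1 + \left(\left(32 \left(- \frac{1}{4}\right) + 34 \cdot \frac{1}{4}\right) - 94\right) = -1 + \left(\left(-8 + \frac{17}{2}\right) - 94\right) = -1 + \left(\frac{1}{2} - 94\right) = -1 - \frac{187}{2} = - \frac{189}{2}$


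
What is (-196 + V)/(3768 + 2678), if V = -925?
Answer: -1121/6446 ≈ -0.17391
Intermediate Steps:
(-196 + V)/(3768 + 2678) = (-196 - 925)/(3768 + 2678) = -1121/6446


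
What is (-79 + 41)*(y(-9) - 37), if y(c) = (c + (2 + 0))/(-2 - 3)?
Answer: 6764/5 ≈ 1352.8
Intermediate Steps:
y(c) = -⅖ - c/5 (y(c) = (c + 2)/(-5) = (2 + c)*(-⅕) = -⅖ - c/5)
(-79 + 41)*(y(-9) - 37) = (-79 + 41)*((-⅖ - ⅕*(-9)) - 37) = -38*((-⅖ + 9/5) - 37) = -38*(7/5 - 37) = -38*(-178/5) = 6764/5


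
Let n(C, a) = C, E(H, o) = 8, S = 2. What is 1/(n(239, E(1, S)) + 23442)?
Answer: 1/23681 ≈ 4.2228e-5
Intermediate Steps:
1/(n(239, E(1, S)) + 23442) = 1/(239 + 23442) = 1/23681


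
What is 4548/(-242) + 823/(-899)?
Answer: -2143909/108779 ≈ -19.709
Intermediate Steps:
4548/(-242) + 823/(-899) = 4548*(-1/242) + 823*(-1/899) = -2274/121 - 823/899 = -2143909/108779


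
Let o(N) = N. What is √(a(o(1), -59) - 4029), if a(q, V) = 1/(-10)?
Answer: I*√402910/10 ≈ 63.475*I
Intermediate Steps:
a(q, V) = -⅒
√(a(o(1), -59) - 4029) = √(-⅒ - 4029) = √(-40291/10) = I*√402910/10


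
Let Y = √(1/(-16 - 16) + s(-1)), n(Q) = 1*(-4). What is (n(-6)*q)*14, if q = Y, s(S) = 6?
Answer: -7*√382 ≈ -136.81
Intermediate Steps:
n(Q) = -4
Y = √382/8 (Y = √(1/(-16 - 16) + 6) = √(1/(-32) + 6) = √(-1/32 + 6) = √(191/32) = √382/8 ≈ 2.4431)
q = √382/8 ≈ 2.4431
(n(-6)*q)*14 = -√382/2*14 = -7*√382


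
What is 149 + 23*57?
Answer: 1460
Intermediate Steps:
149 + 23*57 = 149 + 1311 = 1460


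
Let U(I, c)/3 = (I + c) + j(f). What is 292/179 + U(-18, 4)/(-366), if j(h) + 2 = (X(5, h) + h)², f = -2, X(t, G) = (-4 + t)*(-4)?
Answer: 16022/10919 ≈ 1.4674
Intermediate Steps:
X(t, G) = 16 - 4*t
j(h) = -2 + (-4 + h)² (j(h) = -2 + ((16 - 4*5) + h)² = -2 + ((16 - 20) + h)² = -2 + (-4 + h)²)
U(I, c) = 102 + 3*I + 3*c (U(I, c) = 3*((I + c) + (-2 + (-4 - 2)²)) = 3*((I + c) + (-2 + (-6)²)) = 3*((I + c) + (-2 + 36)) = 3*((I + c) + 34) = 3*(34 + I + c) = 102 + 3*I + 3*c)
292/179 + U(-18, 4)/(-366) = 292/179 + (102 + 3*(-18) + 3*4)/(-366) = 292*(1/179) + (102 - 54 + 12)*(-1/366) = 292/179 + 60*(-1/366) = 292/179 - 10/61 = 16022/10919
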